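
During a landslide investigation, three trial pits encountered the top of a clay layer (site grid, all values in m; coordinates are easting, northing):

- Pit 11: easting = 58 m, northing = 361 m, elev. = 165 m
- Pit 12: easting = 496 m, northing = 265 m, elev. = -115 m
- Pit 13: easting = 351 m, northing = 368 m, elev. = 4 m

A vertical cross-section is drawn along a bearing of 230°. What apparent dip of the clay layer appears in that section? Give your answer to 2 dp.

10.77°

Two edge vectors: Pit 11→Pit 12 = (438, -96, -280), Pit 11→Pit 13 = (293, 7, -161).
Normal n = (Pit 11→Pit 12) × (Pit 11→Pit 13) = (17416, -11522, 31194).
So ∂z/∂easting = −n_x/n_z = −0.55831 and ∂z/∂northing = −n_y/n_z = 0.36937.
Unit vector along 230° is (sin 230°, cos 230°) = (-0.7660, -0.6428).
Slope in that direction = a·(-0.7660) + b·(-0.6428) = 0.19027.
Apparent dip = arctan|0.19027| = 10.77° (true dip is 33.8°, so apparent ≤ true as expected).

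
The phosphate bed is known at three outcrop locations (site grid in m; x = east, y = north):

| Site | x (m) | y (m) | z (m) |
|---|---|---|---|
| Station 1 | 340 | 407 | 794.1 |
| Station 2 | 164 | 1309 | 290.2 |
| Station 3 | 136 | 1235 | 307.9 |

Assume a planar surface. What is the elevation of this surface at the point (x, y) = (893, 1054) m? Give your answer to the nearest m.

811 m

Two edge vectors: Station 1→Station 2 = (-176, 902, -503.9), Station 1→Station 3 = (-204, 828, -486.2).
Normal n = (Station 1→Station 2) × (Station 1→Station 3) = (-21323.2, 17224.4, 38280).
So ∂z/∂x = −n_x/n_z = 0.55703 and ∂z/∂y = −n_y/n_z = −0.44996.
Intercept c from Station 1: 794.1 − 189.39 + 183.13 = 787.84.
At (893, 1054): z = 497.4 − 474.3 + 787.84 = 811.0 m.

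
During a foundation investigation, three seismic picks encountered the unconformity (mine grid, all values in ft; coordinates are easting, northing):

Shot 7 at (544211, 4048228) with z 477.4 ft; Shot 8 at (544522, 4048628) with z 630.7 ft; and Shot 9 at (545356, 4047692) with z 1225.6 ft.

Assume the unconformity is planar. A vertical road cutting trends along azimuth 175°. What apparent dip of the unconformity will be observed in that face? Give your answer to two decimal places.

8.22°

Two edge vectors: Shot 7→Shot 8 = (311, 400, 153.3), Shot 7→Shot 9 = (1145, -536, 748.2).
Normal n = (Shot 7→Shot 8) × (Shot 7→Shot 9) = (381448.8, -57161.7, -624696).
So ∂z/∂easting = −n_x/n_z = 0.61062 and ∂z/∂northing = −n_y/n_z = −0.09150.
Unit vector along 175° is (sin 175°, cos 175°) = (0.0872, -0.9962).
Slope in that direction = a·(0.0872) + b·(-0.9962) = 0.14437.
Apparent dip = arctan|0.14437| = 8.22° (true dip is 31.7°, so apparent ≤ true as expected).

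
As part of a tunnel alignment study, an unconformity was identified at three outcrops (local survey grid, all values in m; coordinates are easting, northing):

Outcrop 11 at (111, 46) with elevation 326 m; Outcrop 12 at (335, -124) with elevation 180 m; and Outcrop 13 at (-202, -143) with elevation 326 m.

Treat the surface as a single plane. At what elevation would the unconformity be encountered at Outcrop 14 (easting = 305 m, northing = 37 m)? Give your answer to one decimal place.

265.7 m

Let the plane be z = a·easting + b·northing + c.
Outcrop 12−Outcrop 11: 224a − 170b = −146;  Outcrop 13−Outcrop 11: −313a − 189b = 0.
Solving gives a = −0.28880, b = 0.47828.
Then c = 326 − a·111 − b·46 = 336.06.
At (305, 37): z = −88.1 + 17.7 + 336.06 = 265.7 m.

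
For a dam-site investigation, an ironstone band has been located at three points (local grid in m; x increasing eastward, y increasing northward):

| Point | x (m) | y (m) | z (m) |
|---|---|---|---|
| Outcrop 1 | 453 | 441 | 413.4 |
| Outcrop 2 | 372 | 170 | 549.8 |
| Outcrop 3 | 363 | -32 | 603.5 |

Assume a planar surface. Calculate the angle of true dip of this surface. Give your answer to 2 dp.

43.84°

Let the plane be z = a·x + b·y + c.
Outcrop 2−Outcrop 1: −81a − 271b = 136.4;  Outcrop 3−Outcrop 1: −90a − 473b = 190.1.
Solving gives a = −0.93371, b = −0.22424.
Gradient magnitude |∇z| = √(a² + b²) = √(0.87182 + 0.05028) = 0.96026.
True dip = arctan(0.96026) = 43.84°, dipping toward ENE (azimuth ≈ 076°).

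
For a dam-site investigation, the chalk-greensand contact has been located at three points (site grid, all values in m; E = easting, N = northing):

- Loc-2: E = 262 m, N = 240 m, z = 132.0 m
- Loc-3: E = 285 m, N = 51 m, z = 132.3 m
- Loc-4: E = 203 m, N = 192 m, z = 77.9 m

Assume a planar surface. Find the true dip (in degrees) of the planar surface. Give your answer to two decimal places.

Let the plane be z = a·E + b·N + c.
Loc-3−Loc-2: 23a − 189b = 0.3;  Loc-4−Loc-2: −59a − 48b = −54.1.
Solving gives a = 0.83552, b = 0.10009.
Gradient magnitude |∇z| = √(a² + b²) = √(0.69809 + 0.01002) = 0.84149.
True dip = arctan(0.84149) = 40.08°, dipping toward W (azimuth ≈ 263°).

40.08°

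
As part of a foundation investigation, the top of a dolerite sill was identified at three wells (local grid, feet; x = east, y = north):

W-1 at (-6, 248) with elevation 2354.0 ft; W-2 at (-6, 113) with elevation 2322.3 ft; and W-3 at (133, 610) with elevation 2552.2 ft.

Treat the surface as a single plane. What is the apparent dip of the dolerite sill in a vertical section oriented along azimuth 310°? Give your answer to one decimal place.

Two edge vectors: W-1→W-2 = (0, -135, -31.7), W-1→W-3 = (139, 362, 198.2).
Normal n = (W-1→W-2) × (W-1→W-3) = (-15281.6, -4406.3, 18765).
So ∂z/∂x = −n_x/n_z = 0.81437 and ∂z/∂y = −n_y/n_z = 0.23481.
Unit vector along 310° is (sin 310°, cos 310°) = (-0.7660, 0.6428).
Slope in that direction = a·(-0.7660) + b·(0.6428) = −0.47291.
Apparent dip = arctan|0.47291| = 25.3° (true dip is 40.3°, so apparent ≤ true as expected).

25.3°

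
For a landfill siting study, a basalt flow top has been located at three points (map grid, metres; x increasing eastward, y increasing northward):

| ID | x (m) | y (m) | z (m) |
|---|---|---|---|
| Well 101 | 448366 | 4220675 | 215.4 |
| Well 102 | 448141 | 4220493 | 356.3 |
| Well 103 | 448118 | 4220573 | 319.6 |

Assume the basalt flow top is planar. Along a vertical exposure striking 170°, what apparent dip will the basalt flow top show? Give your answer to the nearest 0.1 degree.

Two edge vectors: Well 101→Well 102 = (-225, -182, 140.9), Well 101→Well 103 = (-248, -102, 104.2).
Normal n = (Well 101→Well 102) × (Well 101→Well 103) = (-4592.6, -11498.2, -22186).
So ∂z/∂x = −n_x/n_z = −0.20700 and ∂z/∂y = −n_y/n_z = −0.51826.
Unit vector along 170° is (sin 170°, cos 170°) = (0.1736, -0.9848).
Slope in that direction = a·(0.1736) + b·(-0.9848) = 0.47444.
Apparent dip = arctan|0.47444| = 25.4° (true dip is 29.2°, so apparent ≤ true as expected).

25.4°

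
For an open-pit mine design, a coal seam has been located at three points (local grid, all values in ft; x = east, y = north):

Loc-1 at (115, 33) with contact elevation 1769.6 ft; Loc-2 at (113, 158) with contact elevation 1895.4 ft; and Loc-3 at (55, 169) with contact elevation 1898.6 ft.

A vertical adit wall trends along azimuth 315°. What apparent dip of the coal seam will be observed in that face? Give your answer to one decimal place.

Let the plane be z = a·x + b·y + c.
Loc-2−Loc-1: −2a + 125b = 125.8;  Loc-3−Loc-1: −60a + 136b = 129.
Solving gives a = 0.13611, b = 1.00858.
Unit vector along 315° is (sin 315°, cos 315°) = (-0.7071, 0.7071).
Slope in that direction = a·(-0.7071) + b·(0.7071) = 0.61693.
Apparent dip = arctan|0.61693| = 31.7° (true dip is 45.5°, so apparent ≤ true as expected).

31.7°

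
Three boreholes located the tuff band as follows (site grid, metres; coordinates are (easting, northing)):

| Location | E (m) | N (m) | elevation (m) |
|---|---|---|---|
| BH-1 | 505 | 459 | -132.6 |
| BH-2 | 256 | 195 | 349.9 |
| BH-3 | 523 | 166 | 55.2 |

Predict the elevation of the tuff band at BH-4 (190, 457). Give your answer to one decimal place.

240.9 m

Let the plane be z = a·E + b·N + c.
BH-2−BH-1: −249a − 264b = 482.5;  BH-3−BH-1: 18a − 293b = 187.8.
Solving gives a = −1.18124, b = −0.71352.
Then c = -132.6 − a·505 − b·459 = 791.44.
At (190, 457): z = −224.4 − 326.1 + 791.44 = 240.9 m.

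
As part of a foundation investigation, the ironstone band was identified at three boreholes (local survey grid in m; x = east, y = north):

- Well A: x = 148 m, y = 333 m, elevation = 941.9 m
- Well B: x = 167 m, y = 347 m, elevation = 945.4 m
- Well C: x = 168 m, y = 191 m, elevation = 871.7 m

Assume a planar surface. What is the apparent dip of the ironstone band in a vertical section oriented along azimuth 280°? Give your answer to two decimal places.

13.63°

Let the plane be z = a·x + b·y + c.
Well B−Well A: 19a + 14b = 3.5;  Well C−Well A: 20a − 142b = −70.2.
Solving gives a = −0.16313, b = 0.47139.
Unit vector along 280° is (sin 280°, cos 280°) = (-0.9848, 0.1736).
Slope in that direction = a·(-0.9848) + b·(0.1736) = 0.24251.
Apparent dip = arctan|0.24251| = 13.63° (true dip is 26.5°, so apparent ≤ true as expected).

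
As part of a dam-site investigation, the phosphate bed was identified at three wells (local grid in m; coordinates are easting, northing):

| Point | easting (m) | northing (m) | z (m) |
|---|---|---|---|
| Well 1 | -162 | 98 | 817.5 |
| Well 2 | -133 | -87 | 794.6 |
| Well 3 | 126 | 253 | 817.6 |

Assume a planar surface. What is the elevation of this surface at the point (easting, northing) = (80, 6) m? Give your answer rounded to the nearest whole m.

792 m

Let the plane be z = a·easting + b·northing + c.
Well 2−Well 1: 29a − 185b = −22.9;  Well 3−Well 1: 288a + 155b = 0.1.
Solving gives a = −0.06112, b = 0.11420.
Then c = 817.5 − a·-162 − b·98 = 796.41.
At (80, 6): z = −4.9 + 0.7 + 796.41 = 792.2 m.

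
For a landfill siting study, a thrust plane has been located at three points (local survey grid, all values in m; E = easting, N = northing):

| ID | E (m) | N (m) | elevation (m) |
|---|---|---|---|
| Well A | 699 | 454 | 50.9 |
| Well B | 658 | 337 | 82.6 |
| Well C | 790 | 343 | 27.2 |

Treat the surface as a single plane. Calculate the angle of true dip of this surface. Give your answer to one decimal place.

Let the plane be z = a·E + b·N + c.
Well B−Well A: −41a − 117b = 31.7;  Well C−Well A: 91a − 111b = −23.7.
Solving gives a = −0.41398, b = −0.12587.
Gradient magnitude |∇z| = √(a² + b²) = √(0.17138 + 0.01584) = 0.43269.
True dip = arctan(0.43269) = 23.4°, dipping toward ENE (azimuth ≈ 073°).

23.4°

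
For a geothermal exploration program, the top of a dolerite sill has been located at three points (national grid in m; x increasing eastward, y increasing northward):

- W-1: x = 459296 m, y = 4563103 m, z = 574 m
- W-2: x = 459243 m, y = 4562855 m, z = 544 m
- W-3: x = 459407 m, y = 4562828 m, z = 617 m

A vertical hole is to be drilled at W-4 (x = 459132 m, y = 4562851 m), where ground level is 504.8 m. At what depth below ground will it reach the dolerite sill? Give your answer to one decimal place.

10.8 m

Two edge vectors: W-1→W-2 = (-53, -248, -30), W-1→W-3 = (111, -275, 43).
Normal n = (W-1→W-2) × (W-1→W-3) = (-18914, -1051, 42103).
So ∂z/∂x = −n_x/n_z = 0.449231646 and ∂z/∂y = −n_y/n_z = 0.024962592.
Intercept c from W-1: 574 − 206330.30 − 113906.88 = −319663.18.
At (459132, 4562851): z_contact = 206256.62 + 113900.59 − 319663.18 = 494.04 m.
Depth below ground = 504.8 − 494.04 = 10.8 m.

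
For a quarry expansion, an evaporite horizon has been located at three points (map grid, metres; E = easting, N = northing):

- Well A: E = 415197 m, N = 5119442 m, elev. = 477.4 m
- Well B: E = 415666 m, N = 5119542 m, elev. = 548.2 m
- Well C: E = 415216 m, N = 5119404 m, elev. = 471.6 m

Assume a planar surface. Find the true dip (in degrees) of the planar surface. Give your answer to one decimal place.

13.1°

Let the plane be z = a·E + b·N + c.
Well B−Well A: 469a + 100b = 70.8;  Well C−Well A: 19a − 38b = −5.8.
Solving gives a = 0.10701, b = 0.20614.
Gradient magnitude |∇z| = √(a² + b²) = √(0.01145 + 0.04249) = 0.23225.
True dip = arctan(0.23225) = 13.1°, dipping toward SSW (azimuth ≈ 207°).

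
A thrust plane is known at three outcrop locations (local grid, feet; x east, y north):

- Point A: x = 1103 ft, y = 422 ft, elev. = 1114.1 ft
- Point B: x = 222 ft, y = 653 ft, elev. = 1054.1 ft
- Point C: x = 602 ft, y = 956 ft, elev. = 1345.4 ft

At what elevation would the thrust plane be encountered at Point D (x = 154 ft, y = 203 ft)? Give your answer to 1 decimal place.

741.1 ft

Two edge vectors: Point A→Point B = (-881, 231, -60), Point A→Point C = (-501, 534, 231.3).
Normal n = (Point A→Point B) × (Point A→Point C) = (85470.3, 233835.3, -354723).
So ∂z/∂x = −n_x/n_z = 0.240949 and ∂z/∂y = −n_y/n_z = 0.659205.
Intercept c from Point A: 1114.1 − 265.77 − 278.18 = 570.15.
At (154, 203): z = 37.1 + 133.8 + 570.15 = 741.1 ft.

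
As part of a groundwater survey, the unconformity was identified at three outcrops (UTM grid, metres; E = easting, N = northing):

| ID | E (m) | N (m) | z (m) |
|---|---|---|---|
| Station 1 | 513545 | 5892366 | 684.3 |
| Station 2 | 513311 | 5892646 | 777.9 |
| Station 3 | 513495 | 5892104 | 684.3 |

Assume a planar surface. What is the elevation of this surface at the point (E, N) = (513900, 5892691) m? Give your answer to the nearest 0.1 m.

Two edge vectors: Station 1→Station 2 = (-234, 280, 93.6), Station 1→Station 3 = (-50, -262, 0).
Normal n = (Station 1→Station 2) × (Station 1→Station 3) = (24523.2, -4680, 75308).
So ∂z/∂E = −n_x/n_z = −0.325638710 and ∂z/∂N = −n_y/n_z = 0.062144792.
Intercept c from Station 1: 684.3 + 167230.13 − 366179.86 = −198265.43.
At (513900, 5892691): z = −167345.7 + 366200.1 − 198265.43 = 588.9 m.

588.9 m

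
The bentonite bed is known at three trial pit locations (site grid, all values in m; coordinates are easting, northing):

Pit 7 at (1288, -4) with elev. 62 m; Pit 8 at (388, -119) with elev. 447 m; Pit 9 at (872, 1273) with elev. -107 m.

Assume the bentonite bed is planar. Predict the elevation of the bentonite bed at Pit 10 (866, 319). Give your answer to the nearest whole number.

144 m

Let the plane be z = a·easting + b·northing + c.
Pit 8−Pit 7: −900a − 115b = 385;  Pit 9−Pit 7: −416a + 1277b = −169.
Solving gives a = −0.39445, b = −0.26084.
Then c = 62 − a·1288 − b·-4 = 569.01.
At (866, 319): z = −341.6 − 83.2 + 569.01 = 144.2 m.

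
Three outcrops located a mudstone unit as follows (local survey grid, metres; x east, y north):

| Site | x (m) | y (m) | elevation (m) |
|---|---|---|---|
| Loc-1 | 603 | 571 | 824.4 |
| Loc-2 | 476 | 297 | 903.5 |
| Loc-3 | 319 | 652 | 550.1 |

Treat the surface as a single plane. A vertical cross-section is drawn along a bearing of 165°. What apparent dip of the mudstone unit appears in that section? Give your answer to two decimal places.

Two edge vectors: Loc-1→Loc-2 = (-127, -274, 79.1), Loc-1→Loc-3 = (-284, 81, -274.3).
Normal n = (Loc-1→Loc-2) × (Loc-1→Loc-3) = (68751.1, -57300.5, -88103).
So ∂z/∂x = −n_x/n_z = 0.78035 and ∂z/∂y = −n_y/n_z = −0.65038.
Unit vector along 165° is (sin 165°, cos 165°) = (0.2588, -0.9659).
Slope in that direction = a·(0.2588) + b·(-0.9659) = 0.83019.
Apparent dip = arctan|0.83019| = 39.70° (true dip is 45.5°, so apparent ≤ true as expected).

39.70°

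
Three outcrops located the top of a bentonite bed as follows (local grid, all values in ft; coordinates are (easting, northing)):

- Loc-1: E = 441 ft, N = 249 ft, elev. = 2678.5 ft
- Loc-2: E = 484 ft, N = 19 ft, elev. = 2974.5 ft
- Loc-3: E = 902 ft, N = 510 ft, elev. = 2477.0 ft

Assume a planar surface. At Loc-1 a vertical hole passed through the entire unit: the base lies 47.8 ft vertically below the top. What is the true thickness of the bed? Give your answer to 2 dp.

Let the plane be z = a·E + b·N + c.
Loc-2−Loc-1: 43a − 230b = 296;  Loc-3−Loc-1: 461a + 261b = −201.5.
Solving gives a = 0.26363, b = −1.23767.
|∇z| = √(a²+b²) = 1.26543, so dip δ = arctan(1.26543) = 51.68°.
True thickness = vertical thickness × cos δ = 47.8 × cos 51.68° = 29.64 ft.

29.64 ft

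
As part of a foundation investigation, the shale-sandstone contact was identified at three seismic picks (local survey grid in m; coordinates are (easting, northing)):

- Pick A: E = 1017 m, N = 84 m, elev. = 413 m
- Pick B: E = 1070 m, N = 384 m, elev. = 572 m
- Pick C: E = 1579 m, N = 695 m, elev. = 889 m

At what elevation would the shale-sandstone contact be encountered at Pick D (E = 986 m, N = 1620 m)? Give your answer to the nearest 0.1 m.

1125.7 m

Let the plane be z = a·E + b·N + c.
Pick B−Pick A: 53a + 300b = 159;  Pick C−Pick A: 562a + 611b = 476.
Solving gives a = 0.335134, b = 0.470793.
Then c = 413 − a·1017 − b·84 = 32.62.
At (986, 1620): z = 330.4 + 762.7 + 32.62 = 1125.7 m.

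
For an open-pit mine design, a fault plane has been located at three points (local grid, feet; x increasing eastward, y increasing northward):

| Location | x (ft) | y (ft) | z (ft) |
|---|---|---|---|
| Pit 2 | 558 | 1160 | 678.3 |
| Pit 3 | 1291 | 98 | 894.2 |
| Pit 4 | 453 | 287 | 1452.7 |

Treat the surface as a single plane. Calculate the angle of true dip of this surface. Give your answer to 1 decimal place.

Let the plane be z = a·x + b·y + c.
Pit 3−Pit 2: 733a − 1062b = 215.9;  Pit 4−Pit 2: −105a − 873b = 774.4.
Solving gives a = −0.84365, b = −0.78559.
Gradient magnitude |∇z| = √(a² + b²) = √(0.71174 + 0.61715) = 1.15277.
True dip = arctan(1.15277) = 49.1°, dipping toward NE (azimuth ≈ 047°).

49.1°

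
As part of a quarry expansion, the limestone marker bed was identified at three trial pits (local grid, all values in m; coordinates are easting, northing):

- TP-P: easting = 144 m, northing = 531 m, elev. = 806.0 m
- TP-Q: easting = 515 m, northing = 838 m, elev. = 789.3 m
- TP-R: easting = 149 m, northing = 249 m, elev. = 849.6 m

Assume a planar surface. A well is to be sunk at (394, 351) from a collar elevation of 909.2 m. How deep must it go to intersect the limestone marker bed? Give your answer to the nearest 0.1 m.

Let the plane be z = a·easting + b·northing + c.
TP-Q−TP-P: 371a + 307b = −16.7;  TP-R−TP-P: 5a − 282b = 43.6.
Solving gives a = 0.08173, b = −0.15316.
Then c = 806 − a·144 − b·531 = 875.56.
At (394, 351): z_contact = 32.20 − 53.76 + 875.56 = 854.00 m.
Depth below ground = 909.2 − 854.00 = 55.2 m.

55.2 m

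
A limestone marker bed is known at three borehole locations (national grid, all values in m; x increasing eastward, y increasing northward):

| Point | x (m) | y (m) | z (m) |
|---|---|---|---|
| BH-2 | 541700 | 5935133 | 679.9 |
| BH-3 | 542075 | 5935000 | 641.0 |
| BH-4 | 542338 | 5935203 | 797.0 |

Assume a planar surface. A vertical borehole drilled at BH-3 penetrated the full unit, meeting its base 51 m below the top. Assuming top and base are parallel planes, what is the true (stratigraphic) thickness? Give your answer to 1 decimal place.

43.2 m

Let the plane be z = a·x + b·y + c.
BH-3−BH-2: 375a − 133b = −38.9;  BH-4−BH-2: 638a + 70b = 117.1.
Solving gives a = 0.11567, b = 0.61862.
|∇z| = √(a²+b²) = 0.62934, so dip δ = arctan(0.62934) = 32.18°.
True thickness = vertical thickness × cos δ = 51 × cos 32.18° = 43.2 m.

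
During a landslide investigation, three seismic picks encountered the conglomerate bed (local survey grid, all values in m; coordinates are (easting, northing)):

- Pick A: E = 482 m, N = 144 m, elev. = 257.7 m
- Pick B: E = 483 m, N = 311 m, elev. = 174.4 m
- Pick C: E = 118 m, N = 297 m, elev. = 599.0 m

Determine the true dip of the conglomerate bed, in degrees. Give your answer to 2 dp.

51.24°

Two edge vectors: Pick A→Pick B = (1, 167, -83.3), Pick A→Pick C = (-364, 153, 341.3).
Normal n = (Pick A→Pick B) × (Pick A→Pick C) = (69742, 29979.9, 60941).
So ∂z/∂E = −n_x/n_z = −1.14442 and ∂z/∂N = −n_y/n_z = −0.49195.
Gradient magnitude |∇z| = √(a² + b²) = √(1.30969 + 0.24201) = 1.24568.
True dip = arctan(1.24568) = 51.24°, dipping toward ENE (azimuth ≈ 067°).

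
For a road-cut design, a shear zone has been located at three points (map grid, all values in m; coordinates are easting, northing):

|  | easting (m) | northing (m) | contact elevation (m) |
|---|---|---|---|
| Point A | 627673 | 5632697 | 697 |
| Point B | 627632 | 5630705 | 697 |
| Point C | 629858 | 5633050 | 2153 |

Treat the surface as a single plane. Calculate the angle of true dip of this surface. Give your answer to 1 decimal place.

33.8°

Let the plane be z = a·easting + b·northing + c.
Point B−Point A: −41a − 1992b = 0;  Point C−Point A: 2185a + 353b = 1456.
Solving gives a = 0.66858, b = −0.01376.
Gradient magnitude |∇z| = √(a² + b²) = √(0.44701 + 0.00019) = 0.66873.
True dip = arctan(0.66873) = 33.8°, dipping toward W (azimuth ≈ 271°).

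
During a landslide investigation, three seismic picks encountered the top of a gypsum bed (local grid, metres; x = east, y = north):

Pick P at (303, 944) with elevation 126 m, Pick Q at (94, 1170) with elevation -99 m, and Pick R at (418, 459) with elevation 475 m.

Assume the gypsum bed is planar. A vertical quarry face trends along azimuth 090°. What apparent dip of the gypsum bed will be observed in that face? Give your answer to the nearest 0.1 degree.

21.9°

Two edge vectors: Pick P→Pick Q = (-209, 226, -225), Pick P→Pick R = (115, -485, 349).
Normal n = (Pick P→Pick Q) × (Pick P→Pick R) = (-30251, 47066, 75375).
So ∂z/∂x = −n_x/n_z = 0.40134 and ∂z/∂y = −n_y/n_z = −0.62442.
Unit vector along 090° is (sin 90°, cos 90°) = (1.0000, 0.0000).
Slope in that direction = a·(1.0000) + b·(0.0000) = 0.40134.
Apparent dip = arctan|0.40134| = 21.9° (true dip is 36.6°, so apparent ≤ true as expected).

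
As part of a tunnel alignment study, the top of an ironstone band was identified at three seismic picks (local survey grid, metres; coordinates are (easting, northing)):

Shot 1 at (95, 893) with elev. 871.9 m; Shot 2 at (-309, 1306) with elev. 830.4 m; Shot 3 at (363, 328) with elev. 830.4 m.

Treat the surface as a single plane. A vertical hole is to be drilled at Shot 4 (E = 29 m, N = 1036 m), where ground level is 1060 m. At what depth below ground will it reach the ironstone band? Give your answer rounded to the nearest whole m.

177 m

Let the plane be z = a·E + b·N + c.
Shot 2−Shot 1: −404a + 413b = −41.5;  Shot 3−Shot 1: 268a − 565b = −41.5.
Solving gives a = 0.34520, b = 0.23719.
Then c = 871.9 − a·95 − b·893 = 627.29.
At (29, 1036): z_contact = 10.0 + 245.7 + 627.29 = 883.0 m.
Depth below ground = 1060 − 883.0 = 177 m.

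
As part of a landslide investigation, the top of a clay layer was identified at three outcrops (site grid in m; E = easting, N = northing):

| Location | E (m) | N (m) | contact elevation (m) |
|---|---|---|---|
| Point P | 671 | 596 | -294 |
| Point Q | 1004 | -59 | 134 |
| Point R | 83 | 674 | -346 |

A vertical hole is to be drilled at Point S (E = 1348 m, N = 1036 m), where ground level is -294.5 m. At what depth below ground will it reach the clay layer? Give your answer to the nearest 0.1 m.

Two edge vectors: Point P→Point Q = (333, -655, 428), Point P→Point R = (-588, 78, -52).
Normal n = (Point P→Point Q) × (Point P→Point R) = (676, -234348, -359166).
So ∂z/∂E = −n_x/n_z = 0.001882 and ∂z/∂N = −n_y/n_z = −0.652478.
Intercept c from Point P: -294 − 1.26 + 388.88 = 93.61.
At (1348, 1036): z_contact = 2.54 − 675.97 + 93.61 = -579.82 m.
Depth below ground = -294.5 − (-579.82) = 285.3 m.

285.3 m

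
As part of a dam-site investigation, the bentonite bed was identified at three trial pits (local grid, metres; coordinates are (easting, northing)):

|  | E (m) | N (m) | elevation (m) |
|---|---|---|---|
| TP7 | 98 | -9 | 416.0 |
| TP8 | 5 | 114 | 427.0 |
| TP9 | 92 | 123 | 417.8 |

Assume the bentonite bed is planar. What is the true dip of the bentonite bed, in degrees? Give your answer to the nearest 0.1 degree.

Let the plane be z = a·E + b·N + c.
TP8−TP7: −93a + 123b = 11;  TP9−TP7: −6a + 132b = 1.8.
Solving gives a = −0.10666, b = 0.00879.
Gradient magnitude |∇z| = √(a² + b²) = √(0.01138 + 0.00008) = 0.10702.
True dip = arctan(0.10702) = 6.1°, dipping toward E (azimuth ≈ 095°).

6.1°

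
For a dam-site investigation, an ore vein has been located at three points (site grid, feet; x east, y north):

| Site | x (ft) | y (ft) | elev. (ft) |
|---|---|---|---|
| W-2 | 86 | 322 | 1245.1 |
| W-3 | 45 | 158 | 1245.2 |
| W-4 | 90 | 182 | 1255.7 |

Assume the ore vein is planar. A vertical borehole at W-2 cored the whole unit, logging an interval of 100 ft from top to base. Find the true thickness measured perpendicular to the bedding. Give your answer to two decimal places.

Let the plane be z = a·x + b·y + c.
W-3−W-2: −41a − 164b = 0.1;  W-4−W-2: 4a − 140b = 10.6.
Solving gives a = 0.26961, b = −0.06801.
|∇z| = √(a²+b²) = 0.27805, so dip δ = arctan(0.27805) = 15.54°.
True thickness = vertical thickness × cos δ = 100 × cos 15.54° = 96.34 ft.

96.34 ft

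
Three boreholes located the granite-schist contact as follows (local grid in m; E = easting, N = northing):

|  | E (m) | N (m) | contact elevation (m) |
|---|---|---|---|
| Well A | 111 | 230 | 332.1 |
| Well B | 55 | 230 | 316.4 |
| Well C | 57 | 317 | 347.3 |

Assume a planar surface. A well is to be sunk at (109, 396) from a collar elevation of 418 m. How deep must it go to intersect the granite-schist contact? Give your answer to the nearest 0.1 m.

28.6 m

Let the plane be z = a·E + b·N + c.
Well B−Well A: −56a + 0b = −15.7;  Well C−Well A: −54a + 87b = 15.2.
Solving gives a = 0.28036, b = 0.34873.
Then c = 332.1 − a·111 − b·230 = 220.77.
At (109, 396): z_contact = 30.56 + 138.10 + 220.77 = 389.43 m.
Depth below ground = 418 − 389.43 = 28.6 m.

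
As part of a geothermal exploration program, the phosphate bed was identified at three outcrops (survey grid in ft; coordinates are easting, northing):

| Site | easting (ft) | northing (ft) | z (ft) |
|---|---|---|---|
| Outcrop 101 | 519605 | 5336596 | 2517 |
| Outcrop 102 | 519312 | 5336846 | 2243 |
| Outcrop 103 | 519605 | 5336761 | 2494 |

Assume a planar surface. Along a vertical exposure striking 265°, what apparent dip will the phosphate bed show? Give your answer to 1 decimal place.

38.7°

Let the plane be z = a·easting + b·northing + c.
Outcrop 102−Outcrop 101: −293a + 250b = −274;  Outcrop 103−Outcrop 101: 0a + 165b = −23.
Solving gives a = 0.81622, b = −0.13939.
Unit vector along 265° is (sin 265°, cos 265°) = (-0.9962, -0.0872).
Slope in that direction = a·(-0.9962) + b·(-0.0872) = −0.80096.
Apparent dip = arctan|0.80096| = 38.7° (true dip is 39.6°, so apparent ≤ true as expected).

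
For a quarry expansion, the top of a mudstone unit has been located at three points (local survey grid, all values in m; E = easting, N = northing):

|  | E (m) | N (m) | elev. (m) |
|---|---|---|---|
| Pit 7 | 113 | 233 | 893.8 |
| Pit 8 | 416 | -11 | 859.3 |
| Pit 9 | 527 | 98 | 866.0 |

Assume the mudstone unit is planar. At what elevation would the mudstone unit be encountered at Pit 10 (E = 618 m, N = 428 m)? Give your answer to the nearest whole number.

895 m

Two edge vectors: Pit 7→Pit 8 = (303, -244, -34.5), Pit 7→Pit 9 = (414, -135, -27.8).
Normal n = (Pit 7→Pit 8) × (Pit 7→Pit 9) = (2125.7, -5859.6, 60111).
So ∂z/∂E = −n_x/n_z = −0.03536 and ∂z/∂N = −n_y/n_z = 0.09748.
Intercept c from Pit 7: 893.8 + 4.00 − 22.71 = 875.08.
At (618, 428): z = −21.9 + 41.7 + 875.08 = 895.0 m.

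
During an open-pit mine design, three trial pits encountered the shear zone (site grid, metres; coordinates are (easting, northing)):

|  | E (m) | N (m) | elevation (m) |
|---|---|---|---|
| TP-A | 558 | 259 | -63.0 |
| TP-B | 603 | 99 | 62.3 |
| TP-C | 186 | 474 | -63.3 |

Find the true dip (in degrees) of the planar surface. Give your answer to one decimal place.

47.2°

Let the plane be z = a·E + b·N + c.
TP-B−TP-A: 45a − 160b = 125.3;  TP-C−TP-A: −372a + 215b = −0.3.
Solving gives a = −0.53950, b = −0.93486.
Gradient magnitude |∇z| = √(a² + b²) = √(0.29106 + 0.87396) = 1.07936.
True dip = arctan(1.07936) = 47.2°, dipping toward NNE (azimuth ≈ 030°).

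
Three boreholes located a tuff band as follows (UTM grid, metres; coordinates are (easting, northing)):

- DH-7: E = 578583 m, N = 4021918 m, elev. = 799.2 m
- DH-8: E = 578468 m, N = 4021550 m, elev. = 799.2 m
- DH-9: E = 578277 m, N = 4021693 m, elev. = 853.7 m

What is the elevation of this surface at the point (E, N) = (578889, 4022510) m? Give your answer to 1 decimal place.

771.2 m

Let the plane be z = a·E + b·N + c.
DH-8−DH-7: −115a − 368b = 0;  DH-9−DH-7: −306a − 225b = 54.5.
Solving gives a = −0.231238398, b = 0.072261999.
Then c = 799.2 − a·578583 − b·4021918 = −156042.03.
At (578889, 4022510): z = −133861.4 + 290674.6 − 156042.03 = 771.2 m.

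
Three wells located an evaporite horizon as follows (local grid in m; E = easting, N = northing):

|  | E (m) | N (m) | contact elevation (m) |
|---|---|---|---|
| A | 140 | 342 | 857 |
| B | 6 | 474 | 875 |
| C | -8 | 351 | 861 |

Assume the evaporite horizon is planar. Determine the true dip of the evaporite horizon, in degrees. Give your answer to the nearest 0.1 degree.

6.7°

Let the plane be z = a·E + b·N + c.
B−A: −134a + 132b = 18;  C−A: −148a + 9b = 4.
Solving gives a = −0.01997, b = 0.11609.
Gradient magnitude |∇z| = √(a² + b²) = √(0.00040 + 0.01348) = 0.11780.
True dip = arctan(0.11780) = 6.7°, dipping toward S (azimuth ≈ 170°).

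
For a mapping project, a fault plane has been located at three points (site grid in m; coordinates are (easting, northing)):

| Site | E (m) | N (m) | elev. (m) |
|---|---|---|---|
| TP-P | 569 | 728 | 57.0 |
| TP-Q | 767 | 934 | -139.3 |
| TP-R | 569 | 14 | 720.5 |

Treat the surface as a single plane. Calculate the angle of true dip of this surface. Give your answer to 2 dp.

Let the plane be z = a·E + b·N + c.
TP-Q−TP-P: 198a + 206b = −196.3;  TP-R−TP-P: 0a − 714b = 663.5.
Solving gives a = −0.02460, b = −0.92927.
Gradient magnitude |∇z| = √(a² + b²) = √(0.00060 + 0.86355) = 0.92960.
True dip = arctan(0.92960) = 42.91°, dipping toward N (azimuth ≈ 002°).

42.91°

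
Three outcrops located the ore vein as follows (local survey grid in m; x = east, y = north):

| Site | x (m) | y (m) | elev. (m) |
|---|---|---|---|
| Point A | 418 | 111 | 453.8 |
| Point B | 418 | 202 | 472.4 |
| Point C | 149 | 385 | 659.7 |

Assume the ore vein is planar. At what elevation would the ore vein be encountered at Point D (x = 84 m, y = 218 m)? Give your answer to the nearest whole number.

662 m

Two edge vectors: Point A→Point B = (0, 91, 18.6), Point A→Point C = (-269, 274, 205.9).
Normal n = (Point A→Point B) × (Point A→Point C) = (13640.5, -5003.4, 24479).
So ∂z/∂x = −n_x/n_z = −0.55723 and ∂z/∂y = −n_y/n_z = 0.20440.
Intercept c from Point A: 453.8 + 232.92 − 22.69 = 664.04.
At (84, 218): z = −46.8 + 44.6 + 664.04 = 661.8 m.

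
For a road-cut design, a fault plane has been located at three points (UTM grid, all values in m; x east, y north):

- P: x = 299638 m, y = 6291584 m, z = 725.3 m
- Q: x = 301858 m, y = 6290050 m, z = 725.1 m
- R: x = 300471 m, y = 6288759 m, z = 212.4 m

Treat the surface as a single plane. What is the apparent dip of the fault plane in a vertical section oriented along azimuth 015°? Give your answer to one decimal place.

Let the plane be z = a·x + b·y + c.
Q−P: 2220a − 1534b = −0.2;  R−P: 833a − 2825b = −512.9.
Solving gives a = 0.15744, b = 0.22798.
Unit vector along 015° is (sin 15°, cos 15°) = (0.2588, 0.9659).
Slope in that direction = a·(0.2588) + b·(0.9659) = 0.26096.
Apparent dip = arctan|0.26096| = 14.6° (true dip is 15.5°, so apparent ≤ true as expected).

14.6°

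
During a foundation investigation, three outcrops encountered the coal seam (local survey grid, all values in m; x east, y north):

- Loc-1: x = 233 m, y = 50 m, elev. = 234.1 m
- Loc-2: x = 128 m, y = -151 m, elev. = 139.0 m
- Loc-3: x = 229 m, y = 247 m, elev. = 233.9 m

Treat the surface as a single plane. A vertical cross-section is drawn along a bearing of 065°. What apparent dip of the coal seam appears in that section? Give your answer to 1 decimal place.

38.6°

Let the plane be z = a·x + b·y + c.
Loc-2−Loc-1: −105a − 201b = −95.1;  Loc-3−Loc-1: −4a + 197b = −0.2.
Solving gives a = 0.87370, b = 0.01672.
Unit vector along 065° is (sin 65°, cos 65°) = (0.9063, 0.4226).
Slope in that direction = a·(0.9063) + b·(0.4226) = 0.79891.
Apparent dip = arctan|0.79891| = 38.6° (true dip is 41.1°, so apparent ≤ true as expected).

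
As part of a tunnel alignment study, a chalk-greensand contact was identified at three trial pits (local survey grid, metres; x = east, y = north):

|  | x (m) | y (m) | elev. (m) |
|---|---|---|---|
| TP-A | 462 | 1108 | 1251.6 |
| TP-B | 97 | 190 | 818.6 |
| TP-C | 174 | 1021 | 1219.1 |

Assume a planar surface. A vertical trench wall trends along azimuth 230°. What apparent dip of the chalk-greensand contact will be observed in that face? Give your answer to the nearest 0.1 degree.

16.0°

Let the plane be z = a·x + b·y + c.
TP-B−TP-A: −365a − 918b = −433;  TP-C−TP-A: −288a − 87b = −32.5.
Solving gives a = −0.03368, b = 0.48507.
Unit vector along 230° is (sin 230°, cos 230°) = (-0.7660, -0.6428).
Slope in that direction = a·(-0.7660) + b·(-0.6428) = −0.28599.
Apparent dip = arctan|0.28599| = 16.0° (true dip is 25.9°, so apparent ≤ true as expected).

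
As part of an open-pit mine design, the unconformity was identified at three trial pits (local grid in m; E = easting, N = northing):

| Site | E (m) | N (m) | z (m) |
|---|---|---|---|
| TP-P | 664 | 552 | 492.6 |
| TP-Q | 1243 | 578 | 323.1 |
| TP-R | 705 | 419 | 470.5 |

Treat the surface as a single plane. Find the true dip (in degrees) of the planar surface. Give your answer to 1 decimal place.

Let the plane be z = a·E + b·N + c.
TP-Q−TP-P: 579a + 26b = −169.5;  TP-R−TP-P: 41a − 133b = −22.1.
Solving gives a = −0.29611, b = 0.07488.
Gradient magnitude |∇z| = √(a² + b²) = √(0.08768 + 0.00561) = 0.30543.
True dip = arctan(0.30543) = 17.0°, dipping toward ESE (azimuth ≈ 104°).

17.0°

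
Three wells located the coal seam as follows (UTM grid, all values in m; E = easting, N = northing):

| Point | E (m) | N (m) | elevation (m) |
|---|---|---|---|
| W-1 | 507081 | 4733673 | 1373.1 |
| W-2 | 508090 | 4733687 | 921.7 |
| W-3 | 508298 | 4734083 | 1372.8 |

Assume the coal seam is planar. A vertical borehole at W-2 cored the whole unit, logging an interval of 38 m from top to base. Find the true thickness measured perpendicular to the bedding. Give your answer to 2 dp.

Let the plane be z = a·E + b·N + c.
W-2−W-1: 1009a + 14b = −451.4;  W-3−W-1: 1217a + 410b = −0.3.
Solving gives a = −0.46658, b = 1.38421.
|∇z| = √(a²+b²) = 1.46073, so dip δ = arctan(1.46073) = 55.60°.
True thickness = vertical thickness × cos δ = 38 × cos 55.60° = 21.47 m.

21.47 m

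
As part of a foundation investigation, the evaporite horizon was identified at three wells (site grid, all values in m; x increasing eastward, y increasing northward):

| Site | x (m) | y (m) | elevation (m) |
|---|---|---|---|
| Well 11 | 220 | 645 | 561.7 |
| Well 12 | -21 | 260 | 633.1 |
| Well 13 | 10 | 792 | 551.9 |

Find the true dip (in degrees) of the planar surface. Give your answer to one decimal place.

Let the plane be z = a·x + b·y + c.
Well 12−Well 11: −241a − 385b = 71.4;  Well 13−Well 11: −210a + 147b = −9.8.
Solving gives a = −0.05782, b = −0.14926.
Gradient magnitude |∇z| = √(a² + b²) = √(0.00334 + 0.02228) = 0.16007.
True dip = arctan(0.16007) = 9.1°, dipping toward NNE (azimuth ≈ 021°).

9.1°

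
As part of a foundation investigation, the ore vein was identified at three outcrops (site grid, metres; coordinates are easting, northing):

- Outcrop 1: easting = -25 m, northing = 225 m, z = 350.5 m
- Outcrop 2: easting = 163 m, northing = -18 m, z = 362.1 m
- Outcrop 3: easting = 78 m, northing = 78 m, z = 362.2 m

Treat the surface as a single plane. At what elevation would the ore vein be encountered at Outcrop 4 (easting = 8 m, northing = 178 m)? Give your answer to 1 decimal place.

Two edge vectors: Outcrop 1→Outcrop 2 = (188, -243, 11.6), Outcrop 1→Outcrop 3 = (103, -147, 11.7).
Normal n = (Outcrop 1→Outcrop 2) × (Outcrop 1→Outcrop 3) = (-1137.9, -1004.8, -2607).
So ∂z/∂easting = −n_x/n_z = −0.43648 and ∂z/∂northing = −n_y/n_z = −0.38542.
Intercept c from Outcrop 1: 350.5 − 10.91 + 86.72 = 426.31.
At (8, 178): z = −3.5 − 68.6 + 426.31 = 354.2 m.

354.2 m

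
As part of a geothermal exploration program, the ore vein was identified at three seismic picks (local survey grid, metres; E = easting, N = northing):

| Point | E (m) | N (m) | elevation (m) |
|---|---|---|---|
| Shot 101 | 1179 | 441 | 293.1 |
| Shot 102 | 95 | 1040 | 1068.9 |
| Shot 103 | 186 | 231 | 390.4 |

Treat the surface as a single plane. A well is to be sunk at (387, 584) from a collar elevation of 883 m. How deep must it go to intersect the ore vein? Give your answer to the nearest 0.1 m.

261.3 m

Let the plane be z = a·E + b·N + c.
Shot 102−Shot 101: −1084a + 599b = 775.8;  Shot 103−Shot 101: −993a − 210b = 97.3.
Solving gives a = −0.268954, b = 0.808437.
Then c = 293.1 − a·1179 − b·441 = 253.68.
At (387, 584): z_contact = −104.09 + 472.13 + 253.68 = 621.72 m.
Depth below ground = 883 − 621.72 = 261.3 m.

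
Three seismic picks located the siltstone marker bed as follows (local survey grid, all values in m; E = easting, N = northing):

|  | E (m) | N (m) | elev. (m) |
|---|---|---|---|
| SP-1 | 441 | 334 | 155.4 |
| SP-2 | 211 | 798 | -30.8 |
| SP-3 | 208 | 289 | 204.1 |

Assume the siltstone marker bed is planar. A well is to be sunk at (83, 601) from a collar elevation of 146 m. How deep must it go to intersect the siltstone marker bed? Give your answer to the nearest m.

71 m

Two edge vectors: SP-1→SP-2 = (-230, 464, -186.2), SP-1→SP-3 = (-233, -45, 48.7).
Normal n = (SP-1→SP-2) × (SP-1→SP-3) = (14217.8, 54585.6, 118462).
So ∂z/∂E = −n_x/n_z = −0.12002 and ∂z/∂N = −n_y/n_z = −0.46079.
Intercept c from SP-1: 155.4 + 52.93 + 153.90 = 362.23.
At (83, 601): z_contact = −10.0 − 276.9 + 362.23 = 75.3 m.
Depth below ground = 146 − 75.3 = 71 m.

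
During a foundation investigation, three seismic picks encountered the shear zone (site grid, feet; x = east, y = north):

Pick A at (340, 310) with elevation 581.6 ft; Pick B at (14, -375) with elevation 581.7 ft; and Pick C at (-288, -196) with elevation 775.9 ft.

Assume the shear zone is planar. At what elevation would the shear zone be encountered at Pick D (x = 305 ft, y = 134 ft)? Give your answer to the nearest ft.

557 ft

Two edge vectors: Pick A→Pick B = (-326, -685, 0.1), Pick A→Pick C = (-628, -506, 194.3).
Normal n = (Pick A→Pick B) × (Pick A→Pick C) = (-133044.9, 63279, -265224).
So ∂z/∂x = −n_x/n_z = −0.50163 and ∂z/∂y = −n_y/n_z = 0.23859.
Intercept c from Pick A: 581.6 + 170.55 − 73.96 = 678.19.
At (305, 134): z = −153.0 + 32.0 + 678.19 = 557.2 ft.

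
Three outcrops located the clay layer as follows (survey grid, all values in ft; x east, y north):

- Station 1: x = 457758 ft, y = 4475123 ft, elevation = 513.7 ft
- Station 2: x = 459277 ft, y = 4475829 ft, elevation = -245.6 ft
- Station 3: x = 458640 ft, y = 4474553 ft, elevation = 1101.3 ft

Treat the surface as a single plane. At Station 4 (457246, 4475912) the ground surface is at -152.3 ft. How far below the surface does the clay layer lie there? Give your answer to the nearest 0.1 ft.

155.9 ft

Two edge vectors: Station 1→Station 2 = (1519, 706, -759.3), Station 1→Station 3 = (882, -570, 587.6).
Normal n = (Station 1→Station 2) × (Station 1→Station 3) = (-17955.4, -1562267, -1488522).
So ∂z/∂x = −n_x/n_z = −0.012062569 and ∂z/∂y = −n_y/n_z = −1.049542432.
Intercept c from Station 1: 513.7 + 5521.74 + 4696831.48 = 4702866.91.
At (457246, 4475912): z_contact = −5515.56 − 4697659.57 + 4702866.91 = -308.21 ft.
Depth below ground = -152.3 − (-308.21) = 155.9 ft.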